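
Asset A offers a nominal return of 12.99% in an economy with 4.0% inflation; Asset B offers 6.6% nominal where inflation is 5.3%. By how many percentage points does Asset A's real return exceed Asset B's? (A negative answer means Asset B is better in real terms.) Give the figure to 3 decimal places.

7.410

Asset A real return: 1.1299/1.040 − 1 = 8.6442%.
Asset B real return: 1.066/1.053 − 1 = 1.2346%.
Difference: 8.6442 − 1.2346 = 7.4096 pp.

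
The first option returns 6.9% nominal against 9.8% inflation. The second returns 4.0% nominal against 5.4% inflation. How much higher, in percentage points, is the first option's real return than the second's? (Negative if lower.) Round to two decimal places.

-1.31

The first option real return: 1.069/1.098 − 1 = -2.641%.
The second real return: 1.040/1.054 − 1 = -1.328%.
Difference: -2.641 − (-1.328) = -1.313 pp.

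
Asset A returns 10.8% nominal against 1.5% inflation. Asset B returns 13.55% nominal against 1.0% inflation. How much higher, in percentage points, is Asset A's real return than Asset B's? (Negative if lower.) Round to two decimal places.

Asset A real return: 1.108/1.015 − 1 = 9.163%.
Asset B real return: 1.1355/1.010 − 1 = 12.426%.
Difference: 9.163 − 12.426 = -3.263 pp.

-3.26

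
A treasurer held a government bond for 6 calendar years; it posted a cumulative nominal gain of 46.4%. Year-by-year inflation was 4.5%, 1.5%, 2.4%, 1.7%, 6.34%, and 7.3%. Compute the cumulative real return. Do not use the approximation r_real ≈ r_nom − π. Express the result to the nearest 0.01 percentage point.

Cumulative inflation factor: 1.045 × 1.015 × 1.024 × 1.017 × 1.0634 × 1.073 ≈ 1.26037.
Nominal growth factor: 1.46400. Real growth factor = 1.46400 / 1.26037 ≈ 1.16156.
Total real return ≈ 16.1559%.

16.16%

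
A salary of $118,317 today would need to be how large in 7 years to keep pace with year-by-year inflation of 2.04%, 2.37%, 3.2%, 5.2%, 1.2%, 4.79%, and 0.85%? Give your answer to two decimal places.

Cumulative price-level factor: 1.0204 × 1.0237 × 1.032 × 1.052 × 1.012 × 1.0479 × 1.0085 ≈ 1.2128716525.
The nominal amount required is $118,317 scaled up by that factor.

$143,503.34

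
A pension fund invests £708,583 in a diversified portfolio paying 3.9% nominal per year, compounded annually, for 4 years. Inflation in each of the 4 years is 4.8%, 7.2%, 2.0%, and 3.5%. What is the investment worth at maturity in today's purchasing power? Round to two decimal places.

£696,235.77

Nominal value at maturity: £708,583 × (1 + 3.9%)^4 ≈ £825,758.25.
Price-level factor over 4 years: 1.048 × 1.072 × 1.020 × 1.035 = 1.1860324992.
The maturity value deflated by that factor is the answer in today's purchasing power.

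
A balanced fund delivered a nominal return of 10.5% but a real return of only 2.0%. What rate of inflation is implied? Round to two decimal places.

8.33%

From (1+r_nom) = (1+r_real)(1+π), we get 1+π = (1 + 10.5%)/(1 + 2.0%) = 1.105/1.020 ≈ 1.08333.
So π ≈ 8.3333%.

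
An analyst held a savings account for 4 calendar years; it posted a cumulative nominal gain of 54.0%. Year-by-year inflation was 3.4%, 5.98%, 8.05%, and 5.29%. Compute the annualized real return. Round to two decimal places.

Cumulative inflation factor: 1.034 × 1.0598 × 1.0805 × 1.0529 ≈ 1.24668.
Nominal growth factor: 1.54000. Real growth factor = 1.54000 / 1.24668 ≈ 1.23528.
Annualized: 1.23528^(1/4) − 1 ≈ 0.05424.

5.42%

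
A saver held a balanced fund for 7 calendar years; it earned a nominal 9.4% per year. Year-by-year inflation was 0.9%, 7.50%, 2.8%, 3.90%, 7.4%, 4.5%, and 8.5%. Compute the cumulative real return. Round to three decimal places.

Cumulative inflation factor: 1.009 × 1.0750 × 1.028 × 1.0390 × 1.074 × 1.045 × 1.085 ≈ 1.41078.
Nominal growth factor: 1.87552. Real growth factor = 1.87552 / 1.41078 ≈ 1.32942.
Total real return ≈ 32.9421%.

32.942%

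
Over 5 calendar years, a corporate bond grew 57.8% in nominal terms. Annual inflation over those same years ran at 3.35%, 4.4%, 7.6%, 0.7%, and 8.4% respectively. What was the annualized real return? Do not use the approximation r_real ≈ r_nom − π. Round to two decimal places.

Cumulative inflation factor: 1.0335 × 1.044 × 1.076 × 1.007 × 1.084 ≈ 1.26731.
Nominal growth factor: 1.57800. Real growth factor = 1.57800 / 1.26731 ≈ 1.24516.
Annualized: 1.24516^(1/5) − 1 ≈ 0.04483.

4.48%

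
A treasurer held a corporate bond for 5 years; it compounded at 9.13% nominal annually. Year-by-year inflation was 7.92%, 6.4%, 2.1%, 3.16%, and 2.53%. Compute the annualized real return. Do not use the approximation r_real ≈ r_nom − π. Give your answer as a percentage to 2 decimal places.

4.53%

Cumulative inflation factor: 1.0792 × 1.064 × 1.021 × 1.0316 × 1.0253 ≈ 1.24003.
Nominal growth factor: 1.54782. Real growth factor = 1.54782 / 1.24003 ≈ 1.24821.
Annualized: 1.24821^(1/5) − 1 ≈ 0.04534.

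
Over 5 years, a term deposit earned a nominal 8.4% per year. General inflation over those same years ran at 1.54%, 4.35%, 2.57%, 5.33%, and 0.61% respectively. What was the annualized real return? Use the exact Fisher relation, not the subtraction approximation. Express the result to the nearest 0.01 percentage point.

5.38%

Cumulative inflation factor: 1.0154 × 1.0435 × 1.0257 × 1.0533 × 1.0061 ≈ 1.15171.
Nominal growth factor: 1.49674. Real growth factor = 1.49674 / 1.15171 ≈ 1.29958.
Annualized: 1.29958^(1/5) − 1 ≈ 0.05381.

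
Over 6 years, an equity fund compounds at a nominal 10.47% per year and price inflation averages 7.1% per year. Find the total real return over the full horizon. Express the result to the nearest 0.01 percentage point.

The annual real rate is (1+10.47%)/(1+7.1%) − 1 = 3.1466%.
Compounded over 6 years: (1 + 0.031466)^6 − 1 ≈ 0.20429.

20.43%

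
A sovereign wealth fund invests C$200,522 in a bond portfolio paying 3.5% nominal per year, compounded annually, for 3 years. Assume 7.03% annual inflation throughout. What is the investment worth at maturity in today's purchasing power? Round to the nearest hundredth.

Nominal value at maturity: C$200,522 × (1 + 3.5%)^3 ≈ C$222,322.33.
Price-level factor over 3 years: (1 + 7.03%)^3 ≈ 1.2260736989.
Dividing the nominal maturity value by the price-level factor gives the value in today's money.

C$181,328.68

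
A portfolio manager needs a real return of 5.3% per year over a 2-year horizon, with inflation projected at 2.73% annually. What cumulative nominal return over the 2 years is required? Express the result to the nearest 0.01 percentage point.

17.02%

Required annual nominal rate: (1+5.3%)(1+2.73%) − 1 = 8.17469%.
Cumulative over 2 years: (1 + 0.0817469)^2 − 1 ≈ 0.17018.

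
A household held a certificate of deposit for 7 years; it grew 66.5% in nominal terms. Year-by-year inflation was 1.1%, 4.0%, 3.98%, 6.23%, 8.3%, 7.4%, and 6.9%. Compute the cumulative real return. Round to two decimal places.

Cumulative inflation factor: 1.011 × 1.040 × 1.0398 × 1.0623 × 1.083 × 1.074 × 1.069 ≈ 1.44408.
Nominal growth factor: 1.66500. Real growth factor = 1.66500 / 1.44408 ≈ 1.15298.
Total real return ≈ 15.2981%.

15.30%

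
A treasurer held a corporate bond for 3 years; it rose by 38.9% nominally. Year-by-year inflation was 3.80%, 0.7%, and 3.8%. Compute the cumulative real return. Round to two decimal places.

Cumulative inflation factor: 1.0380 × 1.007 × 1.038 ≈ 1.08499.
Nominal growth factor: 1.38900. Real growth factor = 1.38900 / 1.08499 ≈ 1.28020.
Total real return ≈ 28.0201%.

28.02%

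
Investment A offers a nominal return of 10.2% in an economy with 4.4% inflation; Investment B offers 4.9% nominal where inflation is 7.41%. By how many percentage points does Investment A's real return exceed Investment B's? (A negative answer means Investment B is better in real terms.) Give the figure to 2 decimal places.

7.89

Investment A real return: 1.102/1.044 − 1 = 5.556%.
Investment B real return: 1.049/1.0741 − 1 = -2.337%.
Difference: 5.556 − (-2.337) = 7.893 pp.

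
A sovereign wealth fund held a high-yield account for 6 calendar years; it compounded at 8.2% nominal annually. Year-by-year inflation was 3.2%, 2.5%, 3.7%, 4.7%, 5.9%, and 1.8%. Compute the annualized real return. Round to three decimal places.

Cumulative inflation factor: 1.032 × 1.025 × 1.037 × 1.047 × 1.059 × 1.018 ≈ 1.23815.
Nominal growth factor: 1.60459. Real growth factor = 1.60459 / 1.23815 ≈ 1.29596.
Annualized: 1.29596^(1/6) − 1 ≈ 0.04416.

4.416%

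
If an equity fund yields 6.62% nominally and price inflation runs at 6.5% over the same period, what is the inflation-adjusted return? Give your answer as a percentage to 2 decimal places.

0.11%

Real return via the Fisher equation: (1 + 6.62%)/(1 + 6.5%) − 1 = 1.0662/1.065 − 1 ≈ 0.00113.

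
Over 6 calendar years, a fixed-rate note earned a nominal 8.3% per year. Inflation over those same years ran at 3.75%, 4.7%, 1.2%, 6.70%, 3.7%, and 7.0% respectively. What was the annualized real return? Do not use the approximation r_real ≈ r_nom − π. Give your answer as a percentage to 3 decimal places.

Cumulative inflation factor: 1.0375 × 1.047 × 1.012 × 1.0670 × 1.037 × 1.070 ≈ 1.30149.
Nominal growth factor: 1.61351. Real growth factor = 1.61351 / 1.30149 ≈ 1.23973.
Annualized: 1.23973^(1/6) − 1 ≈ 0.03647.

3.647%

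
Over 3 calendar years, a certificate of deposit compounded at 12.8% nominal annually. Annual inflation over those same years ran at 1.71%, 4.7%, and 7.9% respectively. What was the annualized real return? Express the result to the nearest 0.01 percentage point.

Cumulative inflation factor: 1.0171 × 1.047 × 1.079 ≈ 1.14903.
Nominal growth factor: 1.43525. Real growth factor = 1.43525 / 1.14903 ≈ 1.24910.
Annualized: 1.24910^(1/3) − 1 ≈ 0.07696.

7.70%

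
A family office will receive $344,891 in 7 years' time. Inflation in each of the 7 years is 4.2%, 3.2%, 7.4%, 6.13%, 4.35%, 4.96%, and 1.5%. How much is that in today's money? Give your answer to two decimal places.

Price-level factor over 7 years: 1.042 × 1.032 × 1.074 × 1.0613 × 1.0435 × 1.0496 × 1.015 ≈ 1.3626119066.
Purchasing power today: $344,891 divided by that factor.

$253,110.22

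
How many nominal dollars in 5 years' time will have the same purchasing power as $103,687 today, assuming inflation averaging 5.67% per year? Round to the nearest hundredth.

$136,610.11

Cumulative price-level factor: (1+5.67%)^5 ≈ 1.3175240062.
Multiplying $103,687 by the price-level factor gives the future nominal sum.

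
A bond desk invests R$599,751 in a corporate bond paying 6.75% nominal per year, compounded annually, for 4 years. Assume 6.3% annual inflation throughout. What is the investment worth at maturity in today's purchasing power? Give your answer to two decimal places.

Nominal value at maturity: R$599,751 × (1 + 6.75%)^4 ≈ R$778,829.72.
Price-level factor over 4 years: (1 + 6.3%)^4 ≈ 1.2768299410.
The maturity value deflated by that factor is the answer in today's purchasing power.

R$609,971.38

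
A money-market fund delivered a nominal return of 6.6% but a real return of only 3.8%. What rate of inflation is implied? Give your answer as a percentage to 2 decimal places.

From (1+r_nom) = (1+r_real)(1+π), we get 1+π = (1 + 6.6%)/(1 + 3.8%) = 1.066/1.038 ≈ 1.02697.
So π ≈ 2.6975%.

2.70%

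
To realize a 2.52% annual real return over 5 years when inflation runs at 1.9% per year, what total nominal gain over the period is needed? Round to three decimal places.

Required annual nominal rate: (1+2.52%)(1+1.9%) − 1 = 4.46788%.
Cumulative over 5 years: (1 + 0.0446788)^5 − 1 ≈ 0.24427.

24.427%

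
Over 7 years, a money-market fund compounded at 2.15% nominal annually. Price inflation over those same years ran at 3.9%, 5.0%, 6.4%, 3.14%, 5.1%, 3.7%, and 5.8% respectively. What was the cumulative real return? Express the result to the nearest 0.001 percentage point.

Cumulative inflation factor: 1.039 × 1.050 × 1.064 × 1.0314 × 1.051 × 1.037 × 1.058 ≈ 1.38051.
Nominal growth factor: 1.16056. Real growth factor = 1.16056 / 1.38051 ≈ 0.84067.
Total real return ≈ -15.9326%.

-15.933%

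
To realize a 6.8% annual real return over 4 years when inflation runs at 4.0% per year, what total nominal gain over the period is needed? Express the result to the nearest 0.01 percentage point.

Required annual nominal rate: (1+6.8%)(1+4.0%) − 1 = 11.072%.
Cumulative over 4 years: (1 + 0.11072)^4 − 1 ≈ 0.52201.

52.20%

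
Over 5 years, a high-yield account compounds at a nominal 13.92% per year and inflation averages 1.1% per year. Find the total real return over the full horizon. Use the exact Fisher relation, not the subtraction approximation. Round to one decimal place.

The annual real rate is (1+13.92%)/(1+1.1%) − 1 = 12.6805%.
Compounded over 5 years: (1 + 0.126805)^5 − 1 ≈ 0.81654.

81.7%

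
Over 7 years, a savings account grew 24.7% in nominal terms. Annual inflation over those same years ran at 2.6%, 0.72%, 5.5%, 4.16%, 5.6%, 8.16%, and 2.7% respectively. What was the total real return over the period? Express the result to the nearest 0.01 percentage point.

Cumulative inflation factor: 1.026 × 1.0072 × 1.055 × 1.0416 × 1.056 × 1.0816 × 1.027 ≈ 1.33204.
Nominal growth factor: 1.24700. Real growth factor = 1.24700 / 1.33204 ≈ 0.93616.
Total real return ≈ -6.3843%.

-6.38%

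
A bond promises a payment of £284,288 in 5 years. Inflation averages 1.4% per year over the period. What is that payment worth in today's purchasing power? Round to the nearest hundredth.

Price-level factor over 5 years: (1 + 1.4%)^5 ≈ 1.0719876326.
Purchasing power today: £284,288 divided by that factor.

£265,197.09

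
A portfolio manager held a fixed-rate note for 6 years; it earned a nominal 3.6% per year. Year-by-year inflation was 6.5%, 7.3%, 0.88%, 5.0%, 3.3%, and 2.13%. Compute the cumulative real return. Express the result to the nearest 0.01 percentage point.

-3.18%

Cumulative inflation factor: 1.065 × 1.073 × 1.0088 × 1.050 × 1.033 × 1.0213 ≈ 1.27702.
Nominal growth factor: 1.23640. Real growth factor = 1.23640 / 1.27702 ≈ 0.96819.
Total real return ≈ -3.1809%.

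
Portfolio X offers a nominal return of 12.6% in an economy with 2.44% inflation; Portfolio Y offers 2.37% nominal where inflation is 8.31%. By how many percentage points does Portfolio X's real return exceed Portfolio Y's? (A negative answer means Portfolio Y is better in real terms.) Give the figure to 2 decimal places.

Portfolio X real return: 1.126/1.0244 − 1 = 9.918%.
Portfolio Y real return: 1.0237/1.0831 − 1 = -5.484%.
Difference: 9.918 − (-5.484) = 15.402 pp.

15.40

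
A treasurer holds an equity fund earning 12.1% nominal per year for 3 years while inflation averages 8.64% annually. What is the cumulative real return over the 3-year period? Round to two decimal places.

The annual real rate is (1+12.1%)/(1+8.64%) − 1 = 3.1848%.
Compounded over 3 years: (1 + 0.031848)^3 − 1 ≈ 0.09862.

9.86%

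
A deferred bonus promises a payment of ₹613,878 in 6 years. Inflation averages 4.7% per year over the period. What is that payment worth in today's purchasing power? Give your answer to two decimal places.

Price-level factor over 6 years: (1 + 4.7%)^6 ≈ 1.3172860421.
Purchasing power today: ₹613,878 divided by that factor.

₹466,017.24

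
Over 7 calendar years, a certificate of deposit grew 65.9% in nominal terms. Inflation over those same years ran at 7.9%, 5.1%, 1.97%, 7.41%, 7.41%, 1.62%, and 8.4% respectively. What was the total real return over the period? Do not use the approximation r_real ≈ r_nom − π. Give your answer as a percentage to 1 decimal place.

Cumulative inflation factor: 1.079 × 1.051 × 1.0197 × 1.0741 × 1.0741 × 1.0162 × 1.084 ≈ 1.46958.
Nominal growth factor: 1.65900. Real growth factor = 1.65900 / 1.46958 ≈ 1.12889.
Total real return ≈ 12.8891%.

12.9%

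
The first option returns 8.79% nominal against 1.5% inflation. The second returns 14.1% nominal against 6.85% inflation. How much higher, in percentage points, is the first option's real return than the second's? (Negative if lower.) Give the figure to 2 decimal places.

0.40

The first option real return: 1.0879/1.015 − 1 = 7.182%.
The second real return: 1.141/1.0685 − 1 = 6.785%.
Difference: 7.182 − 6.785 = 0.397 pp.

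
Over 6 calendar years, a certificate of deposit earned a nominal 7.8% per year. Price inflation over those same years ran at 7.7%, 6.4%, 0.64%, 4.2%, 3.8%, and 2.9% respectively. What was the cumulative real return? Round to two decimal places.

Cumulative inflation factor: 1.077 × 1.064 × 1.0064 × 1.042 × 1.038 × 1.029 ≈ 1.28354.
Nominal growth factor: 1.56932. Real growth factor = 1.56932 / 1.28354 ≈ 1.22266.
Total real return ≈ 22.2656%.

22.27%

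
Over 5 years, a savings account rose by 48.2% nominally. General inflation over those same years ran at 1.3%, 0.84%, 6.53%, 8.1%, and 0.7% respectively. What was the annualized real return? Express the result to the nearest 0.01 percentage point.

4.58%

Cumulative inflation factor: 1.013 × 1.0084 × 1.0653 × 1.081 × 1.007 ≈ 1.18459.
Nominal growth factor: 1.48200. Real growth factor = 1.48200 / 1.18459 ≈ 1.25106.
Annualized: 1.25106^(1/5) − 1 ≈ 0.04582.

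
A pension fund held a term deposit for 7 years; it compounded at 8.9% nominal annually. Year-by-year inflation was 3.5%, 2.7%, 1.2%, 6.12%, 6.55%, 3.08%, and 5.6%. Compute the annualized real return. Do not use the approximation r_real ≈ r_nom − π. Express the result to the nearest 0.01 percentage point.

4.62%

Cumulative inflation factor: 1.035 × 1.027 × 1.012 × 1.0612 × 1.0655 × 1.0308 × 1.056 ≈ 1.32398.
Nominal growth factor: 1.81633. Real growth factor = 1.81633 / 1.32398 ≈ 1.37188.
Annualized: 1.37188^(1/7) − 1 ≈ 0.04620.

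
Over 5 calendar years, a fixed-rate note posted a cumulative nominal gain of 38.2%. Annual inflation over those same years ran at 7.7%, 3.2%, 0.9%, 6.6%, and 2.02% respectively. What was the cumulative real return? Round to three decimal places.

13.313%

Cumulative inflation factor: 1.077 × 1.032 × 1.009 × 1.066 × 1.0202 ≈ 1.21963.
Nominal growth factor: 1.38200. Real growth factor = 1.38200 / 1.21963 ≈ 1.13313.
Total real return ≈ 13.3128%.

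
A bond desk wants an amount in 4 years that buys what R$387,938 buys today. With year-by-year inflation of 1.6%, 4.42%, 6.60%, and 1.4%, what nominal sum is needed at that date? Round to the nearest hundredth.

R$444,871.80

Cumulative price-level factor: 1.016 × 1.0442 × 1.0660 × 1.014 ≈ 1.1467600543.
The nominal amount required is R$387,938 scaled up by that factor.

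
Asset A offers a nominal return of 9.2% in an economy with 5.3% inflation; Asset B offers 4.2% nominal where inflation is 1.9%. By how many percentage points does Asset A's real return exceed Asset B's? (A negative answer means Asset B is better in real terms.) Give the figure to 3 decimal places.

Asset A real return: 1.092/1.053 − 1 = 3.7037%.
Asset B real return: 1.042/1.019 − 1 = 2.2571%.
Difference: 3.7037 − 2.2571 = 1.4466 pp.

1.447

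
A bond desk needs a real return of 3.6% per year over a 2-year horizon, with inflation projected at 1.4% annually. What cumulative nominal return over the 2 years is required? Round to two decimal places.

Required annual nominal rate: (1+3.6%)(1+1.4%) − 1 = 5.0504%.
Cumulative over 2 years: (1 + 0.050504)^2 − 1 ≈ 0.10356.

10.36%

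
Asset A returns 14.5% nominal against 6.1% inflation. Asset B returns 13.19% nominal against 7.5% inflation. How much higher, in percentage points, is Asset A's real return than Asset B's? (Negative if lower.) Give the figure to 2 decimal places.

Asset A real return: 1.145/1.061 − 1 = 7.917%.
Asset B real return: 1.1319/1.075 − 1 = 5.293%.
Difference: 7.917 − 5.293 = 2.624 pp.

2.62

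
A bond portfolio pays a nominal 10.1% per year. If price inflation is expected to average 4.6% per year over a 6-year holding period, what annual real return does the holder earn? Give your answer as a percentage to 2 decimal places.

With constant rates the annual real return is the same each year: (1+10.1%)/(1+4.6%) − 1 = 0.05258.

5.26%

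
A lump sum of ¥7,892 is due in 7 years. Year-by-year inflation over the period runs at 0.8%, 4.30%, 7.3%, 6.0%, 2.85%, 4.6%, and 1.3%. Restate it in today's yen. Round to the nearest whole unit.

¥6,056

Price-level factor over 7 years: 1.008 × 1.0430 × 1.073 × 1.060 × 1.0285 × 1.046 × 1.013 ≈ 1.3031543369.
Purchasing power today: ¥7,892 divided by that factor.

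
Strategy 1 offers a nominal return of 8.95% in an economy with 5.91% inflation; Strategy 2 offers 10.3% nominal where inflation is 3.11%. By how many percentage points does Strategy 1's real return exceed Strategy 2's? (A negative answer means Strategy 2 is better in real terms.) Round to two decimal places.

Strategy 1 real return: 1.0895/1.0591 − 1 = 2.870%.
Strategy 2 real return: 1.103/1.0311 − 1 = 6.973%.
Difference: 2.870 − 6.973 = -4.103 pp.

-4.10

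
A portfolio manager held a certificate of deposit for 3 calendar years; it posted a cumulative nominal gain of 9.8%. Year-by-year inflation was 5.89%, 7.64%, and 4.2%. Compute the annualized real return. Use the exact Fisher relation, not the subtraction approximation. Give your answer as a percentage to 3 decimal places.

Cumulative inflation factor: 1.0589 × 1.0764 × 1.042 ≈ 1.18767.
Nominal growth factor: 1.09800. Real growth factor = 1.09800 / 1.18767 ≈ 0.92450.
Annualized: 0.92450^(1/3) − 1 ≈ -0.02583.

-2.583%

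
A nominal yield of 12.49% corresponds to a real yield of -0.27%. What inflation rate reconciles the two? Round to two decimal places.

From (1+r_nom) = (1+r_real)(1+π), we get 1+π = (1 + 12.49%)/(1 − 0.27%) = 1.1249/0.9973 ≈ 1.12795.
So π ≈ 12.7945%.

12.79%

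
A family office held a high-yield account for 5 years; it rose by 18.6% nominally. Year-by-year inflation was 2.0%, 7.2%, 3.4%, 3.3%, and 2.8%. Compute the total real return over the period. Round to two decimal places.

Cumulative inflation factor: 1.020 × 1.072 × 1.034 × 1.033 × 1.028 ≈ 1.20063.
Nominal growth factor: 1.18600. Real growth factor = 1.18600 / 1.20063 ≈ 0.98782.
Total real return ≈ -1.2185%.

-1.22%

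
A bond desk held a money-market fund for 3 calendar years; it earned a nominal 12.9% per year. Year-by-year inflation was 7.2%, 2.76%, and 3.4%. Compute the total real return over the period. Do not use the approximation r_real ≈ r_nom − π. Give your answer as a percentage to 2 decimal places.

26.34%

Cumulative inflation factor: 1.072 × 1.0276 × 1.034 ≈ 1.13904.
Nominal growth factor: 1.43907. Real growth factor = 1.43907 / 1.13904 ≈ 1.26340.
Total real return ≈ 26.3404%.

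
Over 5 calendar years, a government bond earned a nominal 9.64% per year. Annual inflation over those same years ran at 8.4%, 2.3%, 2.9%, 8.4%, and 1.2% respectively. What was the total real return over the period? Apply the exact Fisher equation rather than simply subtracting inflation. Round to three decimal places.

Cumulative inflation factor: 1.084 × 1.023 × 1.029 × 1.084 × 1.012 ≈ 1.25179.
Nominal growth factor: 1.58433. Real growth factor = 1.58433 / 1.25179 ≈ 1.26565.
Total real return ≈ 26.5654%.

26.565%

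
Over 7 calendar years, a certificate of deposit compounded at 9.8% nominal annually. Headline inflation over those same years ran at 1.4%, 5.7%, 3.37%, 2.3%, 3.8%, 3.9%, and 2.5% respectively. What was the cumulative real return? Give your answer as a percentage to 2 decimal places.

Cumulative inflation factor: 1.014 × 1.057 × 1.0337 × 1.023 × 1.038 × 1.039 × 1.025 ≈ 1.25291.
Nominal growth factor: 1.92405. Real growth factor = 1.92405 / 1.25291 ≈ 1.53567.
Total real return ≈ 53.5665%.

53.57%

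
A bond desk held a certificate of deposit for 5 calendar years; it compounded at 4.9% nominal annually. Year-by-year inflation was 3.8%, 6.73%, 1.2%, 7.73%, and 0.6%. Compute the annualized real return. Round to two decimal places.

Cumulative inflation factor: 1.038 × 1.0673 × 1.012 × 1.0773 × 1.006 ≈ 1.21506.
Nominal growth factor: 1.27022. Real growth factor = 1.27022 / 1.21506 ≈ 1.04539.
Annualized: 1.04539^(1/5) − 1 ≈ 0.00892.

0.89%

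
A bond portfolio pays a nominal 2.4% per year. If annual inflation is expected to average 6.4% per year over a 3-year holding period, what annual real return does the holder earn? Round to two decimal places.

-3.76%

With constant rates the annual real return is the same each year: (1+2.4%)/(1+6.4%) − 1 = -0.03759.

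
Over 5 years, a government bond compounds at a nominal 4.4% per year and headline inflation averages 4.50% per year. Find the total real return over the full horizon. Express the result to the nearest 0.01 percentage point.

The annual real rate is (1+4.4%)/(1+4.50%) − 1 = -0.0957%.
Compounded over 5 years: (1 + -0.000957)^5 − 1 ≈ -0.00478.

-0.48%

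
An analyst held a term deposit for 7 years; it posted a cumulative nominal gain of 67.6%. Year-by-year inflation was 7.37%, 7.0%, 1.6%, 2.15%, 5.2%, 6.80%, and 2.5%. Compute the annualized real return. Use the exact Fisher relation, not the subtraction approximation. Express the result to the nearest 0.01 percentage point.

Cumulative inflation factor: 1.0737 × 1.070 × 1.016 × 1.0215 × 1.052 × 1.0680 × 1.025 ≈ 1.37312.
Nominal growth factor: 1.67600. Real growth factor = 1.67600 / 1.37312 ≈ 1.22057.
Annualized: 1.22057^(1/7) − 1 ≈ 0.02888.

2.89%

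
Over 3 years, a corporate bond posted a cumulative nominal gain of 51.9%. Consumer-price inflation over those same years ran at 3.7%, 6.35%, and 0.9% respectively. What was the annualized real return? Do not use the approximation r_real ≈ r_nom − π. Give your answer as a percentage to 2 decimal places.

10.93%

Cumulative inflation factor: 1.037 × 1.0635 × 1.009 ≈ 1.11278.
Nominal growth factor: 1.51900. Real growth factor = 1.51900 / 1.11278 ≈ 1.36506.
Annualized: 1.36506^(1/3) − 1 ≈ 0.10930.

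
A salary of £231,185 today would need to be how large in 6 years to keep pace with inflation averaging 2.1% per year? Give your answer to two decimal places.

Cumulative price-level factor: (1+2.1%)^6 ≈ 1.1328031618.
Multiplying £231,185 by the price-level factor gives the future nominal sum.

£261,887.10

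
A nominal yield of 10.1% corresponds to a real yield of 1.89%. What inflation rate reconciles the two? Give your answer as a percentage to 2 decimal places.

From (1+r_nom) = (1+r_real)(1+π), we get 1+π = (1 + 10.1%)/(1 + 1.89%) = 1.101/1.0189 ≈ 1.08058.
So π ≈ 8.0577%.

8.06%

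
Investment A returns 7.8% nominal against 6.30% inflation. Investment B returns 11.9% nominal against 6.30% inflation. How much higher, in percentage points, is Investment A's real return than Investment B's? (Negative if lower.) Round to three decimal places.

Investment A real return: 1.078/1.0630 − 1 = 1.4111%.
Investment B real return: 1.119/1.0630 − 1 = 5.2681%.
Difference: 1.4111 − 5.2681 = -3.8570 pp.

-3.857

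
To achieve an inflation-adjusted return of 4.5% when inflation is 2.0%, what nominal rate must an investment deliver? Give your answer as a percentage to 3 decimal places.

6.590%

By the Fisher equation, 1 + r_nom = (1 + 4.5%)(1 + 2.0%) = 1.045 × 1.020 = 1.0659.
So r_nom = 6.59%.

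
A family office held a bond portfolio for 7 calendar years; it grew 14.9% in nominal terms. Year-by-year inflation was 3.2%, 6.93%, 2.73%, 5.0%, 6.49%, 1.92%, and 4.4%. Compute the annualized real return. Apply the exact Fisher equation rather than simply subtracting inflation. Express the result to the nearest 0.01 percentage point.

Cumulative inflation factor: 1.032 × 1.0693 × 1.0273 × 1.050 × 1.0649 × 1.0192 × 1.044 ≈ 1.34876.
Nominal growth factor: 1.14900. Real growth factor = 1.14900 / 1.34876 ≈ 0.85189.
Annualized: 0.85189^(1/7) − 1 ≈ -0.02264.

-2.26%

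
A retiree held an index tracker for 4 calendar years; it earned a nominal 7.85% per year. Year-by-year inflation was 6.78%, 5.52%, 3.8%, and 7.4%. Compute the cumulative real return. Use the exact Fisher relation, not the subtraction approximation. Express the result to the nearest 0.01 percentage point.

Cumulative inflation factor: 1.0678 × 1.0552 × 1.038 × 1.074 ≈ 1.25611.
Nominal growth factor: 1.35295. Real growth factor = 1.35295 / 1.25611 ≈ 1.07710.
Total real return ≈ 7.7096%.

7.71%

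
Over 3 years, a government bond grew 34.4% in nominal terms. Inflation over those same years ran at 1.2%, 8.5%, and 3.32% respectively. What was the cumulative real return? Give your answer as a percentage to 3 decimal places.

18.469%

Cumulative inflation factor: 1.012 × 1.085 × 1.0332 ≈ 1.13447.
Nominal growth factor: 1.34400. Real growth factor = 1.34400 / 1.13447 ≈ 1.18469.
Total real return ≈ 18.4690%.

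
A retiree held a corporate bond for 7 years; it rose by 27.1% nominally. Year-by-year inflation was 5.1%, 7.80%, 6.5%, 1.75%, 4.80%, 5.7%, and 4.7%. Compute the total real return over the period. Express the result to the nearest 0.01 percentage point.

-10.74%

Cumulative inflation factor: 1.051 × 1.0780 × 1.065 × 1.0175 × 1.0480 × 1.057 × 1.047 ≈ 1.42393.
Nominal growth factor: 1.27100. Real growth factor = 1.27100 / 1.42393 ≈ 0.89260.
Total real return ≈ -10.7400%.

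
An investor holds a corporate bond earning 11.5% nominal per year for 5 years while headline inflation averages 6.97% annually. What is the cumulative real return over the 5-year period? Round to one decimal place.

23.0%

The annual real rate is (1+11.5%)/(1+6.97%) − 1 = 4.2348%.
Compounded over 5 years: (1 + 0.042348)^5 − 1 ≈ 0.23045.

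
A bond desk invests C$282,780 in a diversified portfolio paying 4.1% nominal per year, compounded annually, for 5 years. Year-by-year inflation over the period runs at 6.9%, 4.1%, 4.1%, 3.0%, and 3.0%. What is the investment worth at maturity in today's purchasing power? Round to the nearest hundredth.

Nominal value at maturity: C$282,780 × (1 + 4.1%)^5 ≈ C$345,702.35.
Price-level factor over 5 years: 1.069 × 1.041 × 1.041 × 1.030 × 1.030 ≈ 1.2290048978.
Dividing the nominal maturity value by the price-level factor gives the value in today's money.

C$281,286.39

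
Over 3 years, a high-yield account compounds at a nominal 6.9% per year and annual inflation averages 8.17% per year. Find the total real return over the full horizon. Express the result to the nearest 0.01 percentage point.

-3.48%

The annual real rate is (1+6.9%)/(1+8.17%) − 1 = -1.1741%.
Compounded over 3 years: (1 + -0.011741)^3 − 1 ≈ -0.03481.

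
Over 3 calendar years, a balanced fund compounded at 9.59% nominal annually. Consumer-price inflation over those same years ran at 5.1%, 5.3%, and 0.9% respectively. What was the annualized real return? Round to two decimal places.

5.63%

Cumulative inflation factor: 1.051 × 1.053 × 1.009 ≈ 1.11666.
Nominal growth factor: 1.31617. Real growth factor = 1.31617 / 1.11666 ≈ 1.17867.
Annualized: 1.17867^(1/3) − 1 ≈ 0.05632.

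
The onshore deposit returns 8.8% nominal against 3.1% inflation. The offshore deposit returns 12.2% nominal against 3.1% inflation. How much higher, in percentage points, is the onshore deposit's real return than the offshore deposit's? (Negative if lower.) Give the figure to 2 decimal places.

The onshore deposit real return: 1.088/1.031 − 1 = 5.529%.
The offshore deposit real return: 1.122/1.031 − 1 = 8.826%.
Difference: 5.529 − 8.826 = -3.297 pp.

-3.30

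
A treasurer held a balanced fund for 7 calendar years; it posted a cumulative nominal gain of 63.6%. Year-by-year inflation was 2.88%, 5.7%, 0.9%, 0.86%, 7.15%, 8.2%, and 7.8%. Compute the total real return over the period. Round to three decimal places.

18.285%

Cumulative inflation factor: 1.0288 × 1.057 × 1.009 × 1.0086 × 1.0715 × 1.082 × 1.078 ≈ 1.38310.
Nominal growth factor: 1.63600. Real growth factor = 1.63600 / 1.38310 ≈ 1.18285.
Total real return ≈ 18.2848%.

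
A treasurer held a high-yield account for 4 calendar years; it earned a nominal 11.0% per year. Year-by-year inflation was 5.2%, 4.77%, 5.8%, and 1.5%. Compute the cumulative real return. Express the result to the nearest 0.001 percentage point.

28.259%

Cumulative inflation factor: 1.052 × 1.0477 × 1.058 × 1.015 ≈ 1.18360.
Nominal growth factor: 1.51807. Real growth factor = 1.51807 / 1.18360 ≈ 1.28259.
Total real return ≈ 28.2589%.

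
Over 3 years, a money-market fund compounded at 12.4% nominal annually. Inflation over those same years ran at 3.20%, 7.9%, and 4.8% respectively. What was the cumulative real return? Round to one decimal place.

21.7%

Cumulative inflation factor: 1.0320 × 1.079 × 1.048 ≈ 1.16698.
Nominal growth factor: 1.42003. Real growth factor = 1.42003 / 1.16698 ≈ 1.21685.
Total real return ≈ 21.6848%.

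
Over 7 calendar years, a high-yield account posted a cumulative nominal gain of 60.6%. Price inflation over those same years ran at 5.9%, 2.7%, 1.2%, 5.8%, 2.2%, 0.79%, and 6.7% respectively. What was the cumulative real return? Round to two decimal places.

Cumulative inflation factor: 1.059 × 1.027 × 1.012 × 1.058 × 1.022 × 1.0079 × 1.067 ≈ 1.27987.
Nominal growth factor: 1.60600. Real growth factor = 1.60600 / 1.27987 ≈ 1.25482.
Total real return ≈ 25.4816%.

25.48%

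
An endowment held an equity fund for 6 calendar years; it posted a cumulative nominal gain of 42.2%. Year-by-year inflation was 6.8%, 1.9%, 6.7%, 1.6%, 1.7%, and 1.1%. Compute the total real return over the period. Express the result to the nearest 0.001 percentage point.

17.226%

Cumulative inflation factor: 1.068 × 1.019 × 1.067 × 1.016 × 1.017 × 1.011 ≈ 1.21304.
Nominal growth factor: 1.42200. Real growth factor = 1.42200 / 1.21304 ≈ 1.17226.
Total real return ≈ 17.2260%.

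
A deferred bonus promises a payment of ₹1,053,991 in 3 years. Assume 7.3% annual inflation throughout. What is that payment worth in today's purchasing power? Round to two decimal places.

₹853,174.24

Price-level factor over 3 years: (1 + 7.3%)^3 = 1.235376017.
Purchasing power today: ₹1,053,991 divided by that factor.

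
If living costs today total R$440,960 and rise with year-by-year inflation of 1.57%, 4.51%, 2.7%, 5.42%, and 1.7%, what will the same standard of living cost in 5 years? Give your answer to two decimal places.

R$515,391.09

Cumulative price-level factor: 1.0157 × 1.0451 × 1.027 × 1.0542 × 1.017 ≈ 1.1687932871.
The nominal amount required is R$440,960 scaled up by that factor.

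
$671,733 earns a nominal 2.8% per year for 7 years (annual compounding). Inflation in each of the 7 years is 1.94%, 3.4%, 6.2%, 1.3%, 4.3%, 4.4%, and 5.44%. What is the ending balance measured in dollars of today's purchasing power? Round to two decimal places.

Nominal value at maturity: $671,733 × (1 + 2.8%)^7 ≈ $814,982.88.
Price-level factor over 7 years: 1.0194 × 1.034 × 1.062 × 1.013 × 1.043 × 1.044 × 1.0544 ≈ 1.3019350963.
The maturity value deflated by that factor is the answer in today's purchasing power.

$625,978.12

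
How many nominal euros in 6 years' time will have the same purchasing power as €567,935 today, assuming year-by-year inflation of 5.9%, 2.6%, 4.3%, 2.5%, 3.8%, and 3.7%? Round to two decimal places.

€710,111.00

Cumulative price-level factor: 1.059 × 1.026 × 1.043 × 1.025 × 1.038 × 1.037 ≈ 1.2503385016.
Multiplying €567,935 by the price-level factor gives the future nominal sum.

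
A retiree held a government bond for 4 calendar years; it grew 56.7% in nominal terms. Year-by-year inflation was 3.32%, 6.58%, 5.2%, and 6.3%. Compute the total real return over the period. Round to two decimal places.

Cumulative inflation factor: 1.0332 × 1.0658 × 1.052 × 1.063 ≈ 1.23143.
Nominal growth factor: 1.56700. Real growth factor = 1.56700 / 1.23143 ≈ 1.27251.
Total real return ≈ 27.2506%.

27.25%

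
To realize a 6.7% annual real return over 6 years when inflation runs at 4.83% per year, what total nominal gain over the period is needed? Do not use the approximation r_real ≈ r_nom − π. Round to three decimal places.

Required annual nominal rate: (1+6.7%)(1+4.83%) − 1 = 11.85361%.
Cumulative over 6 years: (1 + 0.1185361)^6 − 1 ≈ 0.95839.

95.839%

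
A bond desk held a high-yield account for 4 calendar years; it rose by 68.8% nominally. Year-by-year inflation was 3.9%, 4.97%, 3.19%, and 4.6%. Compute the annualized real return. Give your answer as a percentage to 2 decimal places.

9.43%

Cumulative inflation factor: 1.039 × 1.0497 × 1.0319 × 1.046 ≈ 1.17720.
Nominal growth factor: 1.68800. Real growth factor = 1.68800 / 1.17720 ≈ 1.43391.
Annualized: 1.43391^(1/4) − 1 ≈ 0.09429.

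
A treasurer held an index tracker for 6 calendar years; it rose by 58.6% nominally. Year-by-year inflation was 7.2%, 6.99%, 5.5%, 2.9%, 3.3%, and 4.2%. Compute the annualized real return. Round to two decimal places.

Cumulative inflation factor: 1.072 × 1.0699 × 1.055 × 1.029 × 1.033 × 1.042 ≈ 1.34021.
Nominal growth factor: 1.58600. Real growth factor = 1.58600 / 1.34021 ≈ 1.18339.
Annualized: 1.18339^(1/6) − 1 ≈ 0.02846.

2.85%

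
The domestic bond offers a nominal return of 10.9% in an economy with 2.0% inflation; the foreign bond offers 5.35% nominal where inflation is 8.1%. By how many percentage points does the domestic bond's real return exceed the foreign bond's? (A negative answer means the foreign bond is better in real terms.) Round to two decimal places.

11.27

The domestic bond real return: 1.109/1.020 − 1 = 8.725%.
The foreign bond real return: 1.0535/1.081 − 1 = -2.544%.
Difference: 8.725 − (-2.544) = 11.269 pp.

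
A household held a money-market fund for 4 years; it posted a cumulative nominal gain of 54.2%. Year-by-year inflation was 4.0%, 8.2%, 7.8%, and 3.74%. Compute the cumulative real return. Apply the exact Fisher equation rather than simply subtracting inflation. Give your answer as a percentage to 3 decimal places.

Cumulative inflation factor: 1.040 × 1.082 × 1.078 × 1.0374 ≈ 1.25842.
Nominal growth factor: 1.54200. Real growth factor = 1.54200 / 1.25842 ≈ 1.22535.
Total real return ≈ 22.5346%.

22.535%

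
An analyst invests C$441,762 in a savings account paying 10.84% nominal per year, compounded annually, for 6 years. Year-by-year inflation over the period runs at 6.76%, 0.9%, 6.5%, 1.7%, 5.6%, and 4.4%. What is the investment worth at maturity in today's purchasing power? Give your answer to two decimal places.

C$636,843.54

Nominal value at maturity: C$441,762 × (1 + 10.84%)^6 ≈ C$819,157.59.
Price-level factor over 6 years: 1.0676 × 1.009 × 1.065 × 1.017 × 1.056 × 1.044 ≈ 1.2862776067.
Dividing the nominal maturity value by the price-level factor gives the value in today's money.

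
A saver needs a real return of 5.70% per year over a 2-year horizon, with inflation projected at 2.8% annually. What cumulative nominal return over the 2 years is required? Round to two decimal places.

Required annual nominal rate: (1+5.70%)(1+2.8%) − 1 = 8.6596%.
Cumulative over 2 years: (1 + 0.086596)^2 − 1 ≈ 0.18069.

18.07%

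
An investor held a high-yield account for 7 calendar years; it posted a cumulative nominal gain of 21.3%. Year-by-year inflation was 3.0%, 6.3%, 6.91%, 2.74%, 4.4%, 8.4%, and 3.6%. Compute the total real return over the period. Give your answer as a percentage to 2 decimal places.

Cumulative inflation factor: 1.030 × 1.063 × 1.0691 × 1.0274 × 1.044 × 1.084 × 1.036 ≈ 1.41000.
Nominal growth factor: 1.21300. Real growth factor = 1.21300 / 1.41000 ≈ 0.86029.
Total real return ≈ -13.9714%.

-13.97%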